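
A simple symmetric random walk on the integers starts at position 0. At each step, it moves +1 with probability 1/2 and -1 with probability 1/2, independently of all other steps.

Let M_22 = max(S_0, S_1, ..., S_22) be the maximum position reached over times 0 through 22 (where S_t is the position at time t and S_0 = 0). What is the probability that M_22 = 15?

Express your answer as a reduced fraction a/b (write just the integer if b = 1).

Answer: 385/1048576

Derivation:
Let M_22 = max(S_0,...,S_22). Use the reflection principle: for j ≥ 1, #{paths with M_22 ≥ j} = #{S_22 ≥ j} + #{S_22 ≥ j+1}.
By reflection, #{M_22 ≥ 15} = #{S_22 ≥ 15} + #{S_22 ≥ 16} = 1794 + 1794 = 3588.
#{M_22 ≥ 16} = #{S_22 ≥ 16} + #{S_22 ≥ 17} = 1794 + 254 = 2048.
#{M_22 = 15} = 3588 - 2048 = 1540.
P(M_22 = 15) = 1540/4194304 = 385/1048576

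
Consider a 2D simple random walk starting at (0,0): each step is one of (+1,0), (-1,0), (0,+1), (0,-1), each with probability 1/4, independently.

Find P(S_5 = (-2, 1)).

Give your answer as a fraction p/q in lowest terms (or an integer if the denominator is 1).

Answer: 25/512

Derivation:
Let h be the number of horizontal steps (so 5-h are vertical). To end at (-2,1) need (h-2)/2 right-steps and ((5-h)+1)/2 up-steps.
Sum over h with 2 ≤ h ≤ 4, h ≡ 0 (mod 2), 5-h ≡ 1 (mod 2):
h=2: C(5,2)·C(2,0)·C(3,2) = 10·1·3 = 30
h=4: C(5,4)·C(4,1)·C(1,1) = 5·4·1 = 20
Total favorable: 50
Total paths: 4^5 = 1024
P = 50/1024 = 25/512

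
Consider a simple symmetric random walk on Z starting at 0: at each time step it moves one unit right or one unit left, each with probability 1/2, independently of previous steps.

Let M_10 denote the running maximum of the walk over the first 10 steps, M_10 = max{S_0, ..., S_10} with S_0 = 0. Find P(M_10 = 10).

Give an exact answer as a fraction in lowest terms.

Answer: 1/1024

Derivation:
Let M_10 = max(S_0,...,S_10). Use the reflection principle: for j ≥ 1, #{paths with M_10 ≥ j} = #{S_10 ≥ j} + #{S_10 ≥ j+1}.
By reflection, #{M_10 ≥ 10} = #{S_10 ≥ 10} + #{S_10 ≥ 11} = 1 + 0 = 1.
#{M_10 ≥ 11} = #{S_10 ≥ 11} + #{S_10 ≥ 12} = 0 + 0 = 0.
#{M_10 = 10} = 1 - 0 = 1.
P(M_10 = 10) = 1/1024 = 1/1024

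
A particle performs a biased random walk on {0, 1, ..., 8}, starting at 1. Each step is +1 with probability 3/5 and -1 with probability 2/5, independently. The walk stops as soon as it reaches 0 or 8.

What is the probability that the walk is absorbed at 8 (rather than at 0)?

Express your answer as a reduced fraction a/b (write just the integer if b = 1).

Biased walk: p = 3/5, q = 2/5, r = q/p = 2/3
Gambler's ruin: P(hit 8 before 0 | start at 1) = (1 - r^a)/(1 - r^N)
r^1 = 2/3; r^8 = 256/6561
P = (1 - 2/3) / (1 - 256/6561) = 1/3 / 6305/6561 = 2187/6305

Answer: 2187/6305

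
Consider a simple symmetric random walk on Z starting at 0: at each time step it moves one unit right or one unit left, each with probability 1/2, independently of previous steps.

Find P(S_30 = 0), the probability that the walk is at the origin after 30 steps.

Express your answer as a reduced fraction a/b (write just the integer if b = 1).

To return to 0 after 30 steps: need exactly 15 steps of +1 and 15 of -1.
Favorable paths: C(30,15) = 155117520
Total paths: 2^30 = 1073741824
P = 155117520/1073741824 = 9694845/67108864

Answer: 9694845/67108864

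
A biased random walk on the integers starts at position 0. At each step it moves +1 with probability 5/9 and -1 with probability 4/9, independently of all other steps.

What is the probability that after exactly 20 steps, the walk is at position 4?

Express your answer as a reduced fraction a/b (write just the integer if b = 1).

To reach position 4 after 20 steps: need 12 steps of +1 and 8 steps of -1.
Number of such sequences: C(20,12) = 125970
Each has probability (5/9)^12 · (4/9)^8 = 16000000000000/12157665459056928801
P = 125970 · 16000000000000/12157665459056928801 = 671840000000000000/4052555153018976267

Answer: 671840000000000000/4052555153018976267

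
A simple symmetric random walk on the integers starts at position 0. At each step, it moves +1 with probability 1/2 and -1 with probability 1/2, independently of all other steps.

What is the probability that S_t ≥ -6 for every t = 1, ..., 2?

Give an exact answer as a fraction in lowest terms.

Let f(t,s) = #length-t paths at position s with S_1..S_t all ≥ -6.
f(t,s) = f(t-1,s-1) + f(t-1,s+1) for s ≥ -6; f(t,s) = 0 for s < -6.
t=0: f(0,0)=1
t=1: f(1,-1)=1 f(1,1)=1
t=2: f(2,-2)=1 f(2,0)=2 f(2,2)=1
Σ_s f(2,s) = 4
P = 4/4 = 1

Answer: 1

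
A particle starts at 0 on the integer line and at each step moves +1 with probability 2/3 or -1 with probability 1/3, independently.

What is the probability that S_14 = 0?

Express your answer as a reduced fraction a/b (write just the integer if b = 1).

Answer: 146432/1594323

Derivation:
To be at 0 after 14 steps: need exactly 7 steps of +1 and 7 of -1.
Number of such sequences: C(14,7) = 3432
Each has probability (2/3)^7 · (1/3)^7 = 128/4782969
P = 3432 · 128/4782969 = 146432/1594323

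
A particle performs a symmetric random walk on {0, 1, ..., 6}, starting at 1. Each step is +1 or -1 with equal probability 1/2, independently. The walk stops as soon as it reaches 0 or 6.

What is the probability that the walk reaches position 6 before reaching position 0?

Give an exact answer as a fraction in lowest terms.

Symmetric walk (p = 1/2): the harmonic-function argument gives P(hit 6 before 0 | start at 1) = a/N.
P = 1/6 = 1/6

Answer: 1/6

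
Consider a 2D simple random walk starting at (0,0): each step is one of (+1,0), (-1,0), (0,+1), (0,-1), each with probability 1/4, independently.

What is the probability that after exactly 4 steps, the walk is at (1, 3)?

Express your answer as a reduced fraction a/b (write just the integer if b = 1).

Let h be the number of horizontal steps (so 4-h are vertical). To end at (1,3) need (h+1)/2 right-steps and ((4-h)+3)/2 up-steps.
Sum over h with 1 ≤ h ≤ 1, h ≡ 1 (mod 2), 4-h ≡ 1 (mod 2):
h=1: C(4,1)·C(1,1)·C(3,3) = 4·1·1 = 4
Total favorable: 4
Total paths: 4^4 = 256
P = 4/256 = 1/64

Answer: 1/64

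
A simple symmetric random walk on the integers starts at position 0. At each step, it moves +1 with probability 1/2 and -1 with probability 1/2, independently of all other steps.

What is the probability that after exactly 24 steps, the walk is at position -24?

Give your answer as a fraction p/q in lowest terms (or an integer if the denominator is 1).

Answer: 1/16777216

Derivation:
To reach position -24 after 24 steps: need 0 steps of +1 and 24 of -1.
Favorable paths: C(24,0) = 1
Total paths: 2^24 = 16777216
P = 1/16777216 = 1/16777216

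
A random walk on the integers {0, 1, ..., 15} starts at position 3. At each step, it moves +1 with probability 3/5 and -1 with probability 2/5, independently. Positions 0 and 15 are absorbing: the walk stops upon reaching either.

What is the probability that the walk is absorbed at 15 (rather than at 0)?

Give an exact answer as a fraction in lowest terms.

Biased walk: p = 3/5, q = 2/5, r = q/p = 2/3
Gambler's ruin: P(hit 15 before 0 | start at 3) = (1 - r^a)/(1 - r^N)
r^3 = 8/27; r^15 = 32768/14348907
P = (1 - 8/27) / (1 - 32768/14348907) = 19/27 / 14316139/14348907 = 531441/753481

Answer: 531441/753481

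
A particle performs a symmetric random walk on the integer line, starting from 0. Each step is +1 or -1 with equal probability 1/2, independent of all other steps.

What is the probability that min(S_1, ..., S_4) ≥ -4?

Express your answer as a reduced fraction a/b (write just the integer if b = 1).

Answer: 1

Derivation:
Let f(t,s) = #length-t paths at position s with S_1..S_t all ≥ -4.
f(t,s) = f(t-1,s-1) + f(t-1,s+1) for s ≥ -4; f(t,s) = 0 for s < -4.
t=0: f(0,0)=1
t=1: f(1,-1)=1 f(1,1)=1
t=2: f(2,-2)=1 f(2,0)=2 f(2,2)=1
t=3: f(3,-3)=1 f(3,-1)=3 f(3,1)=3 f(3,3)=1
t=4: f(4,-4)=1 f(4,-2)=4 f(4,0)=6 f(4,2)=4 f(4,4)=1
Σ_s f(4,s) = 16
P = 16/16 = 1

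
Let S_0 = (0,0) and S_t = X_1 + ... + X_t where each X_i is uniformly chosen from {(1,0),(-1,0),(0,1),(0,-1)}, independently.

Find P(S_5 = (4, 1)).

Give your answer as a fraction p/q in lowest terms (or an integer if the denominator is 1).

Answer: 5/1024

Derivation:
Let h be the number of horizontal steps (so 5-h are vertical). To end at (4,1) need (h+4)/2 right-steps and ((5-h)+1)/2 up-steps.
Sum over h with 4 ≤ h ≤ 4, h ≡ 0 (mod 2), 5-h ≡ 1 (mod 2):
h=4: C(5,4)·C(4,4)·C(1,1) = 5·1·1 = 5
Total favorable: 5
Total paths: 4^5 = 1024
P = 5/1024 = 5/1024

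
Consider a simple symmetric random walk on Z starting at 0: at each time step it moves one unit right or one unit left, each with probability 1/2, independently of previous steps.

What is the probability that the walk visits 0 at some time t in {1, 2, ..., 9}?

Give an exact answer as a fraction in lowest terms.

Answer: 93/128

Derivation:
Count via complement. Let g(t,s) = #length-t paths at position s with S_1..S_t all ≠ 0.
g(t,s) = g(t-1,s-1) + g(t-1,s+1) for s ≠ 0; g(t,0) = 0.
t=0: g(0,0)=1
t=1: g(1,-1)=1 g(1,1)=1
t=2: g(2,-2)=1 g(2,2)=1
t=3: g(3,-3)=1 g(3,-1)=1 g(3,1)=1 g(3,3)=1
t=4: g(4,-4)=1 g(4,-2)=2 g(4,2)=2 g(4,4)=1
t=5: g(5,-5)=1 g(5,-3)=3 g(5,-1)=2 g(5,1)=2 g(5,3)=3 g(5,5)=1
t=6: g(6,-6)=1 g(6,-4)=4 g(6,-2)=5 g(6,2)=5 g(6,4)=4 g(6,6)=1
t=7: g(7,-7)=1 g(7,-5)=5 g(7,-3)=9 g(7,-1)=5 g(7,1)=5 g(7,3)=9 g(7,5)=5 g(7,7)=1
t=8: g(8,-8)=1 g(8,-6)=6 g(8,-4)=14 g(8,-2)=14 g(8,2)=14 g(8,4)=14 g(8,6)=6 g(8,8)=1
t=9: g(9,-9)=1 g(9,-7)=7 g(9,-5)=20 g(9,-3)=28 g(9,-1)=14 g(9,1)=14 g(9,3)=28 g(9,5)=20 g(9,7)=7 g(9,9)=1
Paths never hitting 0: Σ_s g(9,s) = 140
Paths hitting 0: 2^9 - 140 = 372
P = 372/512 = 93/128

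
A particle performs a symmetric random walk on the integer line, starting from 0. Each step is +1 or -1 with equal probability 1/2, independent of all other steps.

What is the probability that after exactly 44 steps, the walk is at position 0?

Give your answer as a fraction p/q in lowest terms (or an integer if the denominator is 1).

Answer: 263012370465/2199023255552

Derivation:
To return to 0 after 44 steps: need exactly 22 steps of +1 and 22 of -1.
Favorable paths: C(44,22) = 2104098963720
Total paths: 2^44 = 17592186044416
P = 2104098963720/17592186044416 = 263012370465/2199023255552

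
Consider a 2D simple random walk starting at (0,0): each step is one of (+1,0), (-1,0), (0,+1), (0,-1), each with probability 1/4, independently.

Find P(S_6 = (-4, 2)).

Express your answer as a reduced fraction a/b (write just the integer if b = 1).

Answer: 15/4096

Derivation:
Let h be the number of horizontal steps (so 6-h are vertical). To end at (-4,2) need (h-4)/2 right-steps and ((6-h)+2)/2 up-steps.
Sum over h with 4 ≤ h ≤ 4, h ≡ 0 (mod 2), 6-h ≡ 0 (mod 2):
h=4: C(6,4)·C(4,0)·C(2,2) = 15·1·1 = 15
Total favorable: 15
Total paths: 4^6 = 4096
P = 15/4096 = 15/4096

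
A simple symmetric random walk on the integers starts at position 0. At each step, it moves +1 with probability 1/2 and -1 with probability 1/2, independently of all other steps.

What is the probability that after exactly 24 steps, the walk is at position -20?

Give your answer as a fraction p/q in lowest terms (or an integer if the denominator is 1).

To reach position -20 after 24 steps: need 2 steps of +1 and 22 of -1.
Favorable paths: C(24,2) = 276
Total paths: 2^24 = 16777216
P = 276/16777216 = 69/4194304

Answer: 69/4194304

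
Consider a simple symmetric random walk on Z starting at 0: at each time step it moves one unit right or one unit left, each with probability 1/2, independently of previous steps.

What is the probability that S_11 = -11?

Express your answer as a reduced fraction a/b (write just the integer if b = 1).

Answer: 1/2048

Derivation:
To reach position -11 after 11 steps: need 0 steps of +1 and 11 of -1.
Favorable paths: C(11,0) = 1
Total paths: 2^11 = 2048
P = 1/2048 = 1/2048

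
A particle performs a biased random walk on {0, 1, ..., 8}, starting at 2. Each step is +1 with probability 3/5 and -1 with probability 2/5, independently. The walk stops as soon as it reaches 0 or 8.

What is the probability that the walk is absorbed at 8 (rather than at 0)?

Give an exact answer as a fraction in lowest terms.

Biased walk: p = 3/5, q = 2/5, r = q/p = 2/3
Gambler's ruin: P(hit 8 before 0 | start at 2) = (1 - r^a)/(1 - r^N)
r^2 = 4/9; r^8 = 256/6561
P = (1 - 4/9) / (1 - 256/6561) = 5/9 / 6305/6561 = 729/1261

Answer: 729/1261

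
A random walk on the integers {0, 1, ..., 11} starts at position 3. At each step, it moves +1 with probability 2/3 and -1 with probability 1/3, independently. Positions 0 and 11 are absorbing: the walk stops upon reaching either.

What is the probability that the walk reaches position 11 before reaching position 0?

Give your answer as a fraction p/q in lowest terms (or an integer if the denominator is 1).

Biased walk: p = 2/3, q = 1/3, r = q/p = 1/2
Gambler's ruin: P(hit 11 before 0 | start at 3) = (1 - r^a)/(1 - r^N)
r^3 = 1/8; r^11 = 1/2048
P = (1 - 1/8) / (1 - 1/2048) = 7/8 / 2047/2048 = 1792/2047

Answer: 1792/2047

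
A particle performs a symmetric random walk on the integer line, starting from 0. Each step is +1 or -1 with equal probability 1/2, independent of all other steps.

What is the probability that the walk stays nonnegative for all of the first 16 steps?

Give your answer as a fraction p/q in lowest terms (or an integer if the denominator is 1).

Let f(t,s) = #length-t paths at position s with S_1..S_t all ≥ 0.
f(t,s) = f(t-1,s-1) + f(t-1,s+1) for s ≥ 0; f(t,s) = 0 for s < 0.
t=0: f(0,0)=1
t=1: f(1,1)=1
t=2: f(2,0)=1 f(2,2)=1
t=3: f(3,1)=2 f(3,3)=1
t=4: f(4,0)=2 f(4,2)=3 f(4,4)=1
t=5: f(5,1)=5 f(5,3)=4 f(5,5)=1
t=6: f(6,0)=5 f(6,2)=9 f(6,4)=5 f(6,6)=1
t=7: f(7,1)=14 f(7,3)=14 f(7,5)=6 f(7,7)=1
t=8: f(8,0)=14 f(8,2)=28 f(8,4)=20 f(8,6)=7 f(8,8)=1
t=9: f(9,1)=42 f(9,3)=48 f(9,5)=27 f(9,7)=8 f(9,9)=1
t=10: f(10,0)=42 f(10,2)=90 f(10,4)=75 f(10,6)=35 f(10,8)=9 f(10,10)=1
t=11: f(11,1)=132 f(11,3)=165 f(11,5)=110 f(11,7)=44 f(11,9)=10 f(11,11)=1
t=12: f(12,0)=132 f(12,2)=297 f(12,4)=275 f(12,6)=154 f(12,8)=54 f(12,10)=11 f(12,12)=1
t=13: f(13,1)=429 f(13,3)=572 f(13,5)=429 f(13,7)=208 f(13,9)=65 f(13,11)=12 f(13,13)=1
t=14: f(14,0)=429 f(14,2)=1001 f(14,4)=1001 f(14,6)=637 f(14,8)=273 f(14,10)=77 f(14,12)=13 f(14,14)=1
t=15: f(15,1)=1430 f(15,3)=2002 f(15,5)=1638 f(15,7)=910 f(15,9)=350 f(15,11)=90 f(15,13)=14 f(15,15)=1
t=16: f(16,0)=1430 f(16,2)=3432 f(16,4)=3640 f(16,6)=2548 f(16,8)=1260 f(16,10)=440 f(16,12)=104 f(16,14)=15 f(16,16)=1
Σ_s f(16,s) = 12870
P = 12870/65536 = 6435/32768

Answer: 6435/32768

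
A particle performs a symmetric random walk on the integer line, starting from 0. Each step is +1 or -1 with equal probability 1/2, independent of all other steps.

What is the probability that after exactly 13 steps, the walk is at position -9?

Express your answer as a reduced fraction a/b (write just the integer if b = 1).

Answer: 39/4096

Derivation:
To reach position -9 after 13 steps: need 2 steps of +1 and 11 of -1.
Favorable paths: C(13,2) = 78
Total paths: 2^13 = 8192
P = 78/8192 = 39/4096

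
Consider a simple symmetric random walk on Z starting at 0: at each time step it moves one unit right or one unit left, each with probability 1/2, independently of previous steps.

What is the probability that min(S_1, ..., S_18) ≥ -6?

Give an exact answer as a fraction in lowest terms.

Answer: 14807/16384

Derivation:
Let f(t,s) = #length-t paths at position s with S_1..S_t all ≥ -6.
f(t,s) = f(t-1,s-1) + f(t-1,s+1) for s ≥ -6; f(t,s) = 0 for s < -6.
t=0: f(0,0)=1
t=1: f(1,-1)=1 f(1,1)=1
t=2: f(2,-2)=1 f(2,0)=2 f(2,2)=1
t=3: f(3,-3)=1 f(3,-1)=3 f(3,1)=3 f(3,3)=1
t=4: f(4,-4)=1 f(4,-2)=4 f(4,0)=6 f(4,2)=4 f(4,4)=1
t=5: f(5,-5)=1 f(5,-3)=5 f(5,-1)=10 f(5,1)=10 f(5,3)=5 f(5,5)=1
t=6: f(6,-6)=1 f(6,-4)=6 f(6,-2)=15 f(6,0)=20 f(6,2)=15 f(6,4)=6 f(6,6)=1
t=7: f(7,-5)=7 f(7,-3)=21 f(7,-1)=35 f(7,1)=35 f(7,3)=21 f(7,5)=7 f(7,7)=1
t=8: f(8,-6)=7 f(8,-4)=28 f(8,-2)=56 f(8,0)=70 f(8,2)=56 f(8,4)=28 f(8,6)=8 f(8,8)=1
t=9: f(9,-5)=35 f(9,-3)=84 f(9,-1)=126 f(9,1)=126 f(9,3)=84 f(9,5)=36 f(9,7)=9 f(9,9)=1
t=10: f(10,-6)=35 f(10,-4)=119 f(10,-2)=210 f(10,0)=252 f(10,2)=210 f(10,4)=120 f(10,6)=45 f(10,8)=10 f(10,10)=1
t=11: f(11,-5)=154 f(11,-3)=329 f(11,-1)=462 f(11,1)=462 f(11,3)=330 f(11,5)=165 f(11,7)=55 f(11,9)=11 f(11,11)=1
t=12: f(12,-6)=154 f(12,-4)=483 f(12,-2)=791 f(12,0)=924 f(12,2)=792 f(12,4)=495 f(12,6)=220 f(12,8)=66 f(12,10)=12 f(12,12)=1
t=13: f(13,-5)=637 f(13,-3)=1274 f(13,-1)=1715 f(13,1)=1716 f(13,3)=1287 f(13,5)=715 f(13,7)=286 f(13,9)=78 f(13,11)=13 f(13,13)=1
t=14: f(14,-6)=637 f(14,-4)=1911 f(14,-2)=2989 f(14,0)=3431 f(14,2)=3003 f(14,4)=2002 f(14,6)=1001 f(14,8)=364 f(14,10)=91 f(14,12)=14 f(14,14)=1
t=15: f(15,-5)=2548 f(15,-3)=4900 f(15,-1)=6420 f(15,1)=6434 f(15,3)=5005 f(15,5)=3003 f(15,7)=1365 f(15,9)=455 f(15,11)=105 f(15,13)=15 f(15,15)=1
t=16: f(16,-6)=2548 f(16,-4)=7448 f(16,-2)=11320 f(16,0)=12854 f(16,2)=11439 f(16,4)=8008 f(16,6)=4368 f(16,8)=1820 f(16,10)=560 f(16,12)=120 f(16,14)=16 f(16,16)=1
t=17: f(17,-5)=9996 f(17,-3)=18768 f(17,-1)=24174 f(17,1)=24293 f(17,3)=19447 f(17,5)=12376 f(17,7)=6188 f(17,9)=2380 f(17,11)=680 f(17,13)=136 f(17,15)=17 f(17,17)=1
t=18: f(18,-6)=9996 f(18,-4)=28764 f(18,-2)=42942 f(18,0)=48467 f(18,2)=43740 f(18,4)=31823 f(18,6)=18564 f(18,8)=8568 f(18,10)=3060 f(18,12)=816 f(18,14)=153 f(18,16)=18 f(18,18)=1
Σ_s f(18,s) = 236912
P = 236912/262144 = 14807/16384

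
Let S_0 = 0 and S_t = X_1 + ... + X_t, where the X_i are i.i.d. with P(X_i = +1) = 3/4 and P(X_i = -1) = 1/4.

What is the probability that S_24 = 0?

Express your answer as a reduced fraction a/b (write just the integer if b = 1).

Answer: 359274842199/70368744177664

Derivation:
To be at 0 after 24 steps: need exactly 12 steps of +1 and 12 of -1.
Number of such sequences: C(24,12) = 2704156
Each has probability (3/4)^12 · (1/4)^12 = 531441/281474976710656
P = 2704156 · 531441/281474976710656 = 359274842199/70368744177664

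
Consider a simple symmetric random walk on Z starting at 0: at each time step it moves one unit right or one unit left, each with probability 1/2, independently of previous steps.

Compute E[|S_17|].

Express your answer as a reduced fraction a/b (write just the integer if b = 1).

Answer: 109395/32768

Derivation:
S_17 takes values m ≡ 1 (mod 2) with |m| ≤ 17; P(S_17=m) = C(17,(17+m)/2)/2^17.
Total paths: 2^17 = 131072
Distribution: P(S=-17)=1/131072, P(S=-15)=17/131072, P(S=-13)=136/131072, P(S=-11)=680/131072, P(S=-9)=2380/131072, P(S=-7)=6188/131072, P(S=-5)=12376/131072, P(S=-3)=19448/131072, P(S=-1)=24310/131072, P(S=1)=24310/131072, P(S=3)=19448/131072, P(S=5)=12376/131072, P(S=7)=6188/131072, P(S=9)=2380/131072, P(S=11)=680/131072, P(S=13)=136/131072, P(S=15)=17/131072, P(S=17)=1/131072
E[|S_17|] = Σ_m |m|·P(S_17=m) = 437580/131072 = 109395/32768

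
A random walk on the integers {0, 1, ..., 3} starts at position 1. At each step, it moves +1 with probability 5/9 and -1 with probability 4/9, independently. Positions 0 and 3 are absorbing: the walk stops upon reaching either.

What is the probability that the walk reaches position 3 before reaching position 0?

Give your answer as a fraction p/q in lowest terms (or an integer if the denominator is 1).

Answer: 25/61

Derivation:
Biased walk: p = 5/9, q = 4/9, r = q/p = 4/5
Gambler's ruin: P(hit 3 before 0 | start at 1) = (1 - r^a)/(1 - r^N)
r^1 = 4/5; r^3 = 64/125
P = (1 - 4/5) / (1 - 64/125) = 1/5 / 61/125 = 25/61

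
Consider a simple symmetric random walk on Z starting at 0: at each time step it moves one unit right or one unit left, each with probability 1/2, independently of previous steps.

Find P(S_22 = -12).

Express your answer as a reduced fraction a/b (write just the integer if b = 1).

To reach position -12 after 22 steps: need 5 steps of +1 and 17 of -1.
Favorable paths: C(22,5) = 26334
Total paths: 2^22 = 4194304
P = 26334/4194304 = 13167/2097152

Answer: 13167/2097152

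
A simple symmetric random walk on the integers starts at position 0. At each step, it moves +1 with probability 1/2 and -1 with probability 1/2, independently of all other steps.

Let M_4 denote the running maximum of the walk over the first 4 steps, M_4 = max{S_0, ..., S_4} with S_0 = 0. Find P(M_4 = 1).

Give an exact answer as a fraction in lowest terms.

Answer: 1/4

Derivation:
Let M_4 = max(S_0,...,S_4). Use the reflection principle: for j ≥ 1, #{paths with M_4 ≥ j} = #{S_4 ≥ j} + #{S_4 ≥ j+1}.
By reflection, #{M_4 ≥ 1} = #{S_4 ≥ 1} + #{S_4 ≥ 2} = 5 + 5 = 10.
#{M_4 ≥ 2} = #{S_4 ≥ 2} + #{S_4 ≥ 3} = 5 + 1 = 6.
#{M_4 = 1} = 10 - 6 = 4.
P(M_4 = 1) = 4/16 = 1/4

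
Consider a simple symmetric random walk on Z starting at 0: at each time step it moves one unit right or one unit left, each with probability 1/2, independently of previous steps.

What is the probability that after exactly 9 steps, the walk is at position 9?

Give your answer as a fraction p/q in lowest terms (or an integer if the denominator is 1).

Answer: 1/512

Derivation:
To reach position 9 after 9 steps: need 9 steps of +1 and 0 of -1.
Favorable paths: C(9,9) = 1
Total paths: 2^9 = 512
P = 1/512 = 1/512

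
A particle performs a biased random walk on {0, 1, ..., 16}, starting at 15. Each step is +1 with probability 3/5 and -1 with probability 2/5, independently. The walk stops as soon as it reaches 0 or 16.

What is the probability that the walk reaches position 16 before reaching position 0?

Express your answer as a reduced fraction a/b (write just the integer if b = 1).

Answer: 42948417/42981185

Derivation:
Biased walk: p = 3/5, q = 2/5, r = q/p = 2/3
Gambler's ruin: P(hit 16 before 0 | start at 15) = (1 - r^a)/(1 - r^N)
r^15 = 32768/14348907; r^16 = 65536/43046721
P = (1 - 32768/14348907) / (1 - 65536/43046721) = 14316139/14348907 / 42981185/43046721 = 42948417/42981185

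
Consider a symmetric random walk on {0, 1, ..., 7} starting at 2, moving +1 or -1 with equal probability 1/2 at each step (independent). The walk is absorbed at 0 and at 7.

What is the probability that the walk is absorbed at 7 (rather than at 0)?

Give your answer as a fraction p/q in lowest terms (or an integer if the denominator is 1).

Symmetric walk (p = 1/2): the harmonic-function argument gives P(hit 7 before 0 | start at 2) = a/N.
P = 2/7 = 2/7

Answer: 2/7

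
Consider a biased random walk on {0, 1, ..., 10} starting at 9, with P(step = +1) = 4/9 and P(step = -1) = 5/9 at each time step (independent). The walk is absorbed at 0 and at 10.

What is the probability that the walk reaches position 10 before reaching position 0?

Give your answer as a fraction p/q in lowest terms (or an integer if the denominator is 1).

Biased walk: p = 4/9, q = 5/9, r = q/p = 5/4
Gambler's ruin: P(hit 10 before 0 | start at 9) = (1 - r^a)/(1 - r^N)
r^9 = 1953125/262144; r^10 = 9765625/1048576
P = (1 - 1953125/262144) / (1 - 9765625/1048576) = -1690981/262144 / -8717049/1048576 = 6763924/8717049

Answer: 6763924/8717049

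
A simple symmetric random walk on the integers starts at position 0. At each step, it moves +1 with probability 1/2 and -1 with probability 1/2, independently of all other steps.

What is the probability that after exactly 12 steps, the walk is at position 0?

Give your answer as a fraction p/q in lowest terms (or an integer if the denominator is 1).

Answer: 231/1024

Derivation:
To return to 0 after 12 steps: need exactly 6 steps of +1 and 6 of -1.
Favorable paths: C(12,6) = 924
Total paths: 2^12 = 4096
P = 924/4096 = 231/1024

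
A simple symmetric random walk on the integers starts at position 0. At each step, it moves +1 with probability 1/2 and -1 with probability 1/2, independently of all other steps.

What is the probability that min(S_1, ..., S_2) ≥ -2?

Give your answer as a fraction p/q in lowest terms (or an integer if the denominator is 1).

Let f(t,s) = #length-t paths at position s with S_1..S_t all ≥ -2.
f(t,s) = f(t-1,s-1) + f(t-1,s+1) for s ≥ -2; f(t,s) = 0 for s < -2.
t=0: f(0,0)=1
t=1: f(1,-1)=1 f(1,1)=1
t=2: f(2,-2)=1 f(2,0)=2 f(2,2)=1
Σ_s f(2,s) = 4
P = 4/4 = 1

Answer: 1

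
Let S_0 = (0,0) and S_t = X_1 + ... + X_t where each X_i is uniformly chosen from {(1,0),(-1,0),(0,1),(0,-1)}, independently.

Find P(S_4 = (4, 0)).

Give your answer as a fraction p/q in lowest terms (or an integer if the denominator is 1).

Let h be the number of horizontal steps (so 4-h are vertical). To end at (4,0) need (h+4)/2 right-steps and ((4-h)+0)/2 up-steps.
Sum over h with 4 ≤ h ≤ 4, h ≡ 0 (mod 2), 4-h ≡ 0 (mod 2):
h=4: C(4,4)·C(4,4)·C(0,0) = 1·1·1 = 1
Total favorable: 1
Total paths: 4^4 = 256
P = 1/256 = 1/256

Answer: 1/256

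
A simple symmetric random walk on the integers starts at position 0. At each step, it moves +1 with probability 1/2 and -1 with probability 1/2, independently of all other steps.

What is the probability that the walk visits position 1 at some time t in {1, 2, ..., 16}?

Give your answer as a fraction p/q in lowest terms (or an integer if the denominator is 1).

Count via complement. Let g(t,s) = #length-t paths at position s with S_1..S_t all ≠ 1.
g(t,s) = g(t-1,s-1) + g(t-1,s+1) for s ≠ 1; g(t,1) = 0.
t=0: g(0,0)=1
t=1: g(1,-1)=1
t=2: g(2,-2)=1 g(2,0)=1
t=3: g(3,-3)=1 g(3,-1)=2
t=4: g(4,-4)=1 g(4,-2)=3 g(4,0)=2
t=5: g(5,-5)=1 g(5,-3)=4 g(5,-1)=5
t=6: g(6,-6)=1 g(6,-4)=5 g(6,-2)=9 g(6,0)=5
t=7: g(7,-7)=1 g(7,-5)=6 g(7,-3)=14 g(7,-1)=14
t=8: g(8,-8)=1 g(8,-6)=7 g(8,-4)=20 g(8,-2)=28 g(8,0)=14
t=9: g(9,-9)=1 g(9,-7)=8 g(9,-5)=27 g(9,-3)=48 g(9,-1)=42
t=10: g(10,-10)=1 g(10,-8)=9 g(10,-6)=35 g(10,-4)=75 g(10,-2)=90 g(10,0)=42
t=11: g(11,-11)=1 g(11,-9)=10 g(11,-7)=44 g(11,-5)=110 g(11,-3)=165 g(11,-1)=132
t=12: g(12,-12)=1 g(12,-10)=11 g(12,-8)=54 g(12,-6)=154 g(12,-4)=275 g(12,-2)=297 g(12,0)=132
t=13: g(13,-13)=1 g(13,-11)=12 g(13,-9)=65 g(13,-7)=208 g(13,-5)=429 g(13,-3)=572 g(13,-1)=429
t=14: g(14,-14)=1 g(14,-12)=13 g(14,-10)=77 g(14,-8)=273 g(14,-6)=637 g(14,-4)=1001 g(14,-2)=1001 g(14,0)=429
t=15: g(15,-15)=1 g(15,-13)=14 g(15,-11)=90 g(15,-9)=350 g(15,-7)=910 g(15,-5)=1638 g(15,-3)=2002 g(15,-1)=1430
t=16: g(16,-16)=1 g(16,-14)=15 g(16,-12)=104 g(16,-10)=440 g(16,-8)=1260 g(16,-6)=2548 g(16,-4)=3640 g(16,-2)=3432 g(16,0)=1430
Paths never hitting 1: Σ_s g(16,s) = 12870
Paths hitting 1: 2^16 - 12870 = 52666
P = 52666/65536 = 26333/32768

Answer: 26333/32768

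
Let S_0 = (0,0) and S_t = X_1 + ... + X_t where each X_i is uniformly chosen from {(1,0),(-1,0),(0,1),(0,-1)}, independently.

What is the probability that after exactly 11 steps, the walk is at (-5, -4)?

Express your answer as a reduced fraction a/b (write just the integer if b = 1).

Let h be the number of horizontal steps (so 11-h are vertical). To end at (-5,-4) need (h-5)/2 right-steps and ((11-h)-4)/2 up-steps.
Sum over h with 5 ≤ h ≤ 7, h ≡ 1 (mod 2), 11-h ≡ 0 (mod 2):
h=5: C(11,5)·C(5,0)·C(6,1) = 462·1·6 = 2772
h=7: C(11,7)·C(7,1)·C(4,0) = 330·7·1 = 2310
Total favorable: 5082
Total paths: 4^11 = 4194304
P = 5082/4194304 = 2541/2097152

Answer: 2541/2097152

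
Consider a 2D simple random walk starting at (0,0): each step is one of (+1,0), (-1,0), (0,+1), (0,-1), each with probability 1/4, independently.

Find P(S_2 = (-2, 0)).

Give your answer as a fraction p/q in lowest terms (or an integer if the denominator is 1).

Let h be the number of horizontal steps (so 2-h are vertical). To end at (-2,0) need (h-2)/2 right-steps and ((2-h)+0)/2 up-steps.
Sum over h with 2 ≤ h ≤ 2, h ≡ 0 (mod 2), 2-h ≡ 0 (mod 2):
h=2: C(2,2)·C(2,0)·C(0,0) = 1·1·1 = 1
Total favorable: 1
Total paths: 4^2 = 16
P = 1/16 = 1/16

Answer: 1/16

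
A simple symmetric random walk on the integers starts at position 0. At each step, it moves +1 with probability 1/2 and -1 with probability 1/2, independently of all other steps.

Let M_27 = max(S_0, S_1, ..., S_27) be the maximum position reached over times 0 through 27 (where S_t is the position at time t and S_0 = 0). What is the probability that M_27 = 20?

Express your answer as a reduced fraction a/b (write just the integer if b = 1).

Let M_27 = max(S_0,...,S_27). Use the reflection principle: for j ≥ 1, #{paths with M_27 ≥ j} = #{S_27 ≥ j} + #{S_27 ≥ j+1}.
By reflection, #{M_27 ≥ 20} = #{S_27 ≥ 20} + #{S_27 ≥ 21} = 3304 + 3304 = 6608.
#{M_27 ≥ 21} = #{S_27 ≥ 21} + #{S_27 ≥ 22} = 3304 + 379 = 3683.
#{M_27 = 20} = 6608 - 3683 = 2925.
P(M_27 = 20) = 2925/134217728 = 2925/134217728

Answer: 2925/134217728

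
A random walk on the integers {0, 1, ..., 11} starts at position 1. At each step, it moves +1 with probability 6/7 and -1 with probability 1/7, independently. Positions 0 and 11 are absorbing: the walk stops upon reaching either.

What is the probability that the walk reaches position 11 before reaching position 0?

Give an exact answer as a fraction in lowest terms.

Answer: 60466176/72559411

Derivation:
Biased walk: p = 6/7, q = 1/7, r = q/p = 1/6
Gambler's ruin: P(hit 11 before 0 | start at 1) = (1 - r^a)/(1 - r^N)
r^1 = 1/6; r^11 = 1/362797056
P = (1 - 1/6) / (1 - 1/362797056) = 5/6 / 362797055/362797056 = 60466176/72559411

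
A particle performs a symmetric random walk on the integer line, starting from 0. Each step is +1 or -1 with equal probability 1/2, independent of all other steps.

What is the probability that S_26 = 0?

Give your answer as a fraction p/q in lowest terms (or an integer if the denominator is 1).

To return to 0 after 26 steps: need exactly 13 steps of +1 and 13 of -1.
Favorable paths: C(26,13) = 10400600
Total paths: 2^26 = 67108864
P = 10400600/67108864 = 1300075/8388608

Answer: 1300075/8388608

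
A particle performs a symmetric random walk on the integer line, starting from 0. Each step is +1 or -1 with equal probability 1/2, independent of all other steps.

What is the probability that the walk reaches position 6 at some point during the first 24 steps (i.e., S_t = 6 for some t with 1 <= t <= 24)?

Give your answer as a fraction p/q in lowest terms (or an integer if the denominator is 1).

Answer: 962689/4194304

Derivation:
Count via complement. Let g(t,s) = #length-t paths at position s with S_1..S_t all ≠ 6.
g(t,s) = g(t-1,s-1) + g(t-1,s+1) for s ≠ 6; g(t,6) = 0.
t=0: g(0,0)=1
t=1: g(1,-1)=1 g(1,1)=1
t=2: g(2,-2)=1 g(2,0)=2 g(2,2)=1
t=3: g(3,-3)=1 g(3,-1)=3 g(3,1)=3 g(3,3)=1
t=4: g(4,-4)=1 g(4,-2)=4 g(4,0)=6 g(4,2)=4 g(4,4)=1
t=5: g(5,-5)=1 g(5,-3)=5 g(5,-1)=10 g(5,1)=10 g(5,3)=5 g(5,5)=1
t=6: g(6,-6)=1 g(6,-4)=6 g(6,-2)=15 g(6,0)=20 g(6,2)=15 g(6,4)=6
t=7: g(7,-7)=1 g(7,-5)=7 g(7,-3)=21 g(7,-1)=35 g(7,1)=35 g(7,3)=21 g(7,5)=6
t=8: g(8,-8)=1 g(8,-6)=8 g(8,-4)=28 g(8,-2)=56 g(8,0)=70 g(8,2)=56 g(8,4)=27
t=9: g(9,-9)=1 g(9,-7)=9 g(9,-5)=36 g(9,-3)=84 g(9,-1)=126 g(9,1)=126 g(9,3)=83 g(9,5)=27
t=10: g(10,-10)=1 g(10,-8)=10 g(10,-6)=45 g(10,-4)=120 g(10,-2)=210 g(10,0)=252 g(10,2)=209 g(10,4)=110
t=11: g(11,-11)=1 g(11,-9)=11 g(11,-7)=55 g(11,-5)=165 g(11,-3)=330 g(11,-1)=462 g(11,1)=461 g(11,3)=319 g(11,5)=110
t=12: g(12,-12)=1 g(12,-10)=12 g(12,-8)=66 g(12,-6)=220 g(12,-4)=495 g(12,-2)=792 g(12,0)=923 g(12,2)=780 g(12,4)=429
t=13: g(13,-13)=1 g(13,-11)=13 g(13,-9)=78 g(13,-7)=286 g(13,-5)=715 g(13,-3)=1287 g(13,-1)=1715 g(13,1)=1703 g(13,3)=1209 g(13,5)=429
t=14: g(14,-14)=1 g(14,-12)=14 g(14,-10)=91 g(14,-8)=364 g(14,-6)=1001 g(14,-4)=2002 g(14,-2)=3002 g(14,0)=3418 g(14,2)=2912 g(14,4)=1638
t=15: g(15,-15)=1 g(15,-13)=15 g(15,-11)=105 g(15,-9)=455 g(15,-7)=1365 g(15,-5)=3003 g(15,-3)=5004 g(15,-1)=6420 g(15,1)=6330 g(15,3)=4550 g(15,5)=1638
t=16: g(16,-16)=1 g(16,-14)=16 g(16,-12)=120 g(16,-10)=560 g(16,-8)=1820 g(16,-6)=4368 g(16,-4)=8007 g(16,-2)=11424 g(16,0)=12750 g(16,2)=10880 g(16,4)=6188
t=17: g(17,-17)=1 g(17,-15)=17 g(17,-13)=136 g(17,-11)=680 g(17,-9)=2380 g(17,-7)=6188 g(17,-5)=12375 g(17,-3)=19431 g(17,-1)=24174 g(17,1)=23630 g(17,3)=17068 g(17,5)=6188
t=18: g(18,-18)=1 g(18,-16)=18 g(18,-14)=153 g(18,-12)=816 g(18,-10)=3060 g(18,-8)=8568 g(18,-6)=18563 g(18,-4)=31806 g(18,-2)=43605 g(18,0)=47804 g(18,2)=40698 g(18,4)=23256
t=19: g(19,-19)=1 g(19,-17)=19 g(19,-15)=171 g(19,-13)=969 g(19,-11)=3876 g(19,-9)=11628 g(19,-7)=27131 g(19,-5)=50369 g(19,-3)=75411 g(19,-1)=91409 g(19,1)=88502 g(19,3)=63954 g(19,5)=23256
t=20: g(20,-20)=1 g(20,-18)=20 g(20,-16)=190 g(20,-14)=1140 g(20,-12)=4845 g(20,-10)=15504 g(20,-8)=38759 g(20,-6)=77500 g(20,-4)=125780 g(20,-2)=166820 g(20,0)=179911 g(20,2)=152456 g(20,4)=87210
t=21: g(21,-21)=1 g(21,-19)=21 g(21,-17)=210 g(21,-15)=1330 g(21,-13)=5985 g(21,-11)=20349 g(21,-9)=54263 g(21,-7)=116259 g(21,-5)=203280 g(21,-3)=292600 g(21,-1)=346731 g(21,1)=332367 g(21,3)=239666 g(21,5)=87210
t=22: g(22,-22)=1 g(22,-20)=22 g(22,-18)=231 g(22,-16)=1540 g(22,-14)=7315 g(22,-12)=26334 g(22,-10)=74612 g(22,-8)=170522 g(22,-6)=319539 g(22,-4)=495880 g(22,-2)=639331 g(22,0)=679098 g(22,2)=572033 g(22,4)=326876
t=23: g(23,-23)=1 g(23,-21)=23 g(23,-19)=253 g(23,-17)=1771 g(23,-15)=8855 g(23,-13)=33649 g(23,-11)=100946 g(23,-9)=245134 g(23,-7)=490061 g(23,-5)=815419 g(23,-3)=1135211 g(23,-1)=1318429 g(23,1)=1251131 g(23,3)=898909 g(23,5)=326876
t=24: g(24,-24)=1 g(24,-22)=24 g(24,-20)=276 g(24,-18)=2024 g(24,-16)=10626 g(24,-14)=42504 g(24,-12)=134595 g(24,-10)=346080 g(24,-8)=735195 g(24,-6)=1305480 g(24,-4)=1950630 g(24,-2)=2453640 g(24,0)=2569560 g(24,2)=2150040 g(24,4)=1225785
Paths never hitting 6: Σ_s g(24,s) = 12926460
Paths hitting 6: 2^24 - 12926460 = 3850756
P = 3850756/16777216 = 962689/4194304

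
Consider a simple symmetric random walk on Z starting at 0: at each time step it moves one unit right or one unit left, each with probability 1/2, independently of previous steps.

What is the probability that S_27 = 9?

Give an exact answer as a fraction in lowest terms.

Answer: 4686825/134217728

Derivation:
To reach position 9 after 27 steps: need 18 steps of +1 and 9 of -1.
Favorable paths: C(27,18) = 4686825
Total paths: 2^27 = 134217728
P = 4686825/134217728 = 4686825/134217728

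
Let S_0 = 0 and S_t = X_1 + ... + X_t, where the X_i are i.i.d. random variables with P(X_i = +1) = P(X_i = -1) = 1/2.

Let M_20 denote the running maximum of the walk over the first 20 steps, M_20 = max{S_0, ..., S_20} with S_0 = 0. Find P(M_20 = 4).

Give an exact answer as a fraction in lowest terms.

Answer: 62985/524288

Derivation:
Let M_20 = max(S_0,...,S_20). Use the reflection principle: for j ≥ 1, #{paths with M_20 ≥ j} = #{S_20 ≥ j} + #{S_20 ≥ j+1}.
By reflection, #{M_20 ≥ 4} = #{S_20 ≥ 4} + #{S_20 ≥ 5} = 263950 + 137980 = 401930.
#{M_20 ≥ 5} = #{S_20 ≥ 5} + #{S_20 ≥ 6} = 137980 + 137980 = 275960.
#{M_20 = 4} = 401930 - 275960 = 125970.
P(M_20 = 4) = 125970/1048576 = 62985/524288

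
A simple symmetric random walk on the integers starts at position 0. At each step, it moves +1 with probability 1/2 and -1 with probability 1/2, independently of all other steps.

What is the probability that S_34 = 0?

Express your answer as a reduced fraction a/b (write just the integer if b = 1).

To return to 0 after 34 steps: need exactly 17 steps of +1 and 17 of -1.
Favorable paths: C(34,17) = 2333606220
Total paths: 2^34 = 17179869184
P = 2333606220/17179869184 = 583401555/4294967296

Answer: 583401555/4294967296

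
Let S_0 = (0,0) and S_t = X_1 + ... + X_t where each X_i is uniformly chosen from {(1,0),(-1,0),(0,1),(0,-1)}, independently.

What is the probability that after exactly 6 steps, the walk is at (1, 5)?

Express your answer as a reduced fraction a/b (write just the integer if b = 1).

Answer: 3/2048

Derivation:
Let h be the number of horizontal steps (so 6-h are vertical). To end at (1,5) need (h+1)/2 right-steps and ((6-h)+5)/2 up-steps.
Sum over h with 1 ≤ h ≤ 1, h ≡ 1 (mod 2), 6-h ≡ 1 (mod 2):
h=1: C(6,1)·C(1,1)·C(5,5) = 6·1·1 = 6
Total favorable: 6
Total paths: 4^6 = 4096
P = 6/4096 = 3/2048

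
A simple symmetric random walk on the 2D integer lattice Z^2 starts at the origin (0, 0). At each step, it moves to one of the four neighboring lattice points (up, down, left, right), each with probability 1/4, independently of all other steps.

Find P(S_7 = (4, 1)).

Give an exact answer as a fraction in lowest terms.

Answer: 147/16384

Derivation:
Let h be the number of horizontal steps (so 7-h are vertical). To end at (4,1) need (h+4)/2 right-steps and ((7-h)+1)/2 up-steps.
Sum over h with 4 ≤ h ≤ 6, h ≡ 0 (mod 2), 7-h ≡ 1 (mod 2):
h=4: C(7,4)·C(4,4)·C(3,2) = 35·1·3 = 105
h=6: C(7,6)·C(6,5)·C(1,1) = 7·6·1 = 42
Total favorable: 147
Total paths: 4^7 = 16384
P = 147/16384 = 147/16384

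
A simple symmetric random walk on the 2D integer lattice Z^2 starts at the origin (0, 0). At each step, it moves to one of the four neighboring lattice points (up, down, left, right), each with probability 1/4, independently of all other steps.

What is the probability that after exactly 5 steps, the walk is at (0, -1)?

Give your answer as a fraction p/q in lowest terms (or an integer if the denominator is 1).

Let h be the number of horizontal steps (so 5-h are vertical). To end at (0,-1) need (h+0)/2 right-steps and ((5-h)-1)/2 up-steps.
Sum over h with 0 ≤ h ≤ 4, h ≡ 0 (mod 2), 5-h ≡ 1 (mod 2):
h=0: C(5,0)·C(0,0)·C(5,2) = 1·1·10 = 10
h=2: C(5,2)·C(2,1)·C(3,1) = 10·2·3 = 60
h=4: C(5,4)·C(4,2)·C(1,0) = 5·6·1 = 30
Total favorable: 100
Total paths: 4^5 = 1024
P = 100/1024 = 25/256

Answer: 25/256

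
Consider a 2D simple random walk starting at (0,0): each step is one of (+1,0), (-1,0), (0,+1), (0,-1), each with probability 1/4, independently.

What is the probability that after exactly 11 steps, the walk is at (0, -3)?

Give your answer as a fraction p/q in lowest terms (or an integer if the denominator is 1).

Answer: 27225/1048576

Derivation:
Let h be the number of horizontal steps (so 11-h are vertical). To end at (0,-3) need (h+0)/2 right-steps and ((11-h)-3)/2 up-steps.
Sum over h with 0 ≤ h ≤ 8, h ≡ 0 (mod 2), 11-h ≡ 1 (mod 2):
h=0: C(11,0)·C(0,0)·C(11,4) = 1·1·330 = 330
h=2: C(11,2)·C(2,1)·C(9,3) = 55·2·84 = 9240
h=4: C(11,4)·C(4,2)·C(7,2) = 330·6·21 = 41580
h=6: C(11,6)·C(6,3)·C(5,1) = 462·20·5 = 46200
h=8: C(11,8)·C(8,4)·C(3,0) = 165·70·1 = 11550
Total favorable: 108900
Total paths: 4^11 = 4194304
P = 108900/4194304 = 27225/1048576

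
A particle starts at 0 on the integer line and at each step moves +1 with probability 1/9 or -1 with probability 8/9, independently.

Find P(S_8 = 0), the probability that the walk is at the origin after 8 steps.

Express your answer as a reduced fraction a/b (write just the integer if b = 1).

Answer: 286720/43046721

Derivation:
To be at 0 after 8 steps: need exactly 4 steps of +1 and 4 of -1.
Number of such sequences: C(8,4) = 70
Each has probability (1/9)^4 · (8/9)^4 = 4096/43046721
P = 70 · 4096/43046721 = 286720/43046721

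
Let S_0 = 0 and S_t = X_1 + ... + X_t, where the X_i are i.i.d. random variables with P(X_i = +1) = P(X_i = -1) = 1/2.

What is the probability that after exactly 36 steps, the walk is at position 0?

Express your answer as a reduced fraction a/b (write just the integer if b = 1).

Answer: 2268783825/17179869184

Derivation:
To return to 0 after 36 steps: need exactly 18 steps of +1 and 18 of -1.
Favorable paths: C(36,18) = 9075135300
Total paths: 2^36 = 68719476736
P = 9075135300/68719476736 = 2268783825/17179869184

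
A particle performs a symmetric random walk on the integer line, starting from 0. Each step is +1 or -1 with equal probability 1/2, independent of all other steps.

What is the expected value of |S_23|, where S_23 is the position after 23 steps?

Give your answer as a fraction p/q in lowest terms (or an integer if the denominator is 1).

S_23 takes values m ≡ 1 (mod 2) with |m| ≤ 23; P(S_23=m) = C(23,(23+m)/2)/2^23.
Total paths: 2^23 = 8388608
Distribution: P(S=-23)=1/8388608, P(S=-21)=23/8388608, P(S=-19)=253/8388608, P(S=-17)=1771/8388608, P(S=-15)=8855/8388608, P(S=-13)=33649/8388608, P(S=-11)=100947/8388608, P(S=-9)=245157/8388608, P(S=-7)=490314/8388608, P(S=-5)=817190/8388608, P(S=-3)=1144066/8388608, P(S=-1)=1352078/8388608, P(S=1)=1352078/8388608, P(S=3)=1144066/8388608, P(S=5)=817190/8388608, P(S=7)=490314/8388608, P(S=9)=245157/8388608, P(S=11)=100947/8388608, P(S=13)=33649/8388608, P(S=15)=8855/8388608, P(S=17)=1771/8388608, P(S=19)=253/8388608, P(S=21)=23/8388608, P(S=23)=1/8388608
E[|S_23|] = Σ_m |m|·P(S_23=m) = 32449872/8388608 = 2028117/524288

Answer: 2028117/524288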